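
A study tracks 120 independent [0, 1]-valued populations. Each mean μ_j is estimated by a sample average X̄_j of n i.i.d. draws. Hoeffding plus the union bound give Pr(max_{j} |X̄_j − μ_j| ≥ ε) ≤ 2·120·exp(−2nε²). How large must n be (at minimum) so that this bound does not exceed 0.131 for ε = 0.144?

182

Need 2·120·exp(−2nε²) ≤ 0.131, i.e. exp(−2nε²) ≤ 0.131/240.
So 2nε² ≥ ln(240/0.131) = 7.513197.
Hence n ≥ 7.513197/(2·0.144²) = 181.163.
The smallest integer n is 182.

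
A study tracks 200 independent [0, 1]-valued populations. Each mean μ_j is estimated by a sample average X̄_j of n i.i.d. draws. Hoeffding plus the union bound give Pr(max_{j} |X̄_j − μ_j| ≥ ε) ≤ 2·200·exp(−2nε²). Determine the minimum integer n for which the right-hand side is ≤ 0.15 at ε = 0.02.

Need 2·200·exp(−2nε²) ≤ 0.15, i.e. exp(−2nε²) ≤ 0.15/400.
So 2nε² ≥ ln(400/0.15) = 7.888585.
Hence n ≥ 7.888585/(2·0.02²) = 9860.731.
The smallest integer n is 9861.

9861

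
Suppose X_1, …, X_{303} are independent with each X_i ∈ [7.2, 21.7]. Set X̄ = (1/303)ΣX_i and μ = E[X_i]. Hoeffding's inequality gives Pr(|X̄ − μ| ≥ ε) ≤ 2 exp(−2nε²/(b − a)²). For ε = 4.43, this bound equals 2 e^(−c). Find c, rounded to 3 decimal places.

56.565

c = 2nε²/(b − a)² = 2·303·4.43² / 14.5² = 56.5645.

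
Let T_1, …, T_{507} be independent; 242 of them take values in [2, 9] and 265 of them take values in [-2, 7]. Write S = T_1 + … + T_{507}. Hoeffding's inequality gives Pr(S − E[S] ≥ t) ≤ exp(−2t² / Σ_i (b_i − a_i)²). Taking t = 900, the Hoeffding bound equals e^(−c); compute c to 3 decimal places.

48.615

Σ(b_i − a_i)² = 242·7² + 265·9² = 33323.
c = 2t² / 33323 = 2·900² / 33323 = 48.6151.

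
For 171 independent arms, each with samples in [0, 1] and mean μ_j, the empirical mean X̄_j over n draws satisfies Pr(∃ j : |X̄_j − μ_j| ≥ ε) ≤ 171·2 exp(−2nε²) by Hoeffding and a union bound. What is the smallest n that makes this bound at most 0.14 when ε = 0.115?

Need 2·171·exp(−2nε²) ≤ 0.14, i.e. exp(−2nε²) ≤ 0.14/342.
So 2nε² ≥ ln(342/0.14) = 7.800924.
Hence n ≥ 7.800924/(2·0.115²) = 294.931.
The smallest integer n is 295.

295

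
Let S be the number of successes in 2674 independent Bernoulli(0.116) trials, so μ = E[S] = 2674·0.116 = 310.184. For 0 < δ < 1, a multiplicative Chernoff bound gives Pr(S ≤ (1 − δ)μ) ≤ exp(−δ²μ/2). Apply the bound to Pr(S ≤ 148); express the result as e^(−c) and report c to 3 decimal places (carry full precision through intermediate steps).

Write 148 = (1 − δ)μ, so δ = 1 − 148/310.184 = 0.5228638…
Then the exponent is δ²μ/2 = (μ − 148)²/(2μ) = 42.400075.

42.400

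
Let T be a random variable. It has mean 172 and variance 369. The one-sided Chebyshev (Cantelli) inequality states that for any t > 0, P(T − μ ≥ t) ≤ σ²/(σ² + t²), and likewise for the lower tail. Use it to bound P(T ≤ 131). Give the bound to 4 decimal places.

0.1800

Here σ² = 369 and t = 41, so σ² + t² = 2050.
Cantelli's bound: 369/2050 = 0.1800.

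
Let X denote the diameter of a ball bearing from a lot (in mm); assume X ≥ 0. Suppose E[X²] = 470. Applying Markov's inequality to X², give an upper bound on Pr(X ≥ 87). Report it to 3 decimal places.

Since X ≥ 0, the event {X ≥ 87} is the same as {X² ≥ 7569}.
Markov's inequality applied to X² gives Pr(X² ≥ 7569) ≤ E[X²]/7569 = 470/7569 = 0.0621.

0.062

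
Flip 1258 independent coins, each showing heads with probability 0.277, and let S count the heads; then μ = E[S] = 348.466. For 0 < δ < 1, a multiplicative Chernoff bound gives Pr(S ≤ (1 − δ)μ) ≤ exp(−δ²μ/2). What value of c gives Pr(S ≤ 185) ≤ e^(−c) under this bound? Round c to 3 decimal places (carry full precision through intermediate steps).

Write 185 = (1 − δ)μ, so δ = 1 − 185/348.466 = 0.4691017…
Then the exponent is δ²μ/2 = (μ − 185)²/(2μ) = 38.341091.

38.341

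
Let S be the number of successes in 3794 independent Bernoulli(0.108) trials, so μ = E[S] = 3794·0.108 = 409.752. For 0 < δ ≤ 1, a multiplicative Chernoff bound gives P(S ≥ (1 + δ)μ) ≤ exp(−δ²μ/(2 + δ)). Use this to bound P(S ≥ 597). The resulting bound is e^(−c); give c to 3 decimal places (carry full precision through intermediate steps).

34.827

Write 597 = (1 + δ)μ, so δ = 597/409.752 − 1 = 0.4569789…
Then the exponent is δ²μ/(2 + δ) = (597 − μ)² / (μ·(2 + δ)) = 34.826664.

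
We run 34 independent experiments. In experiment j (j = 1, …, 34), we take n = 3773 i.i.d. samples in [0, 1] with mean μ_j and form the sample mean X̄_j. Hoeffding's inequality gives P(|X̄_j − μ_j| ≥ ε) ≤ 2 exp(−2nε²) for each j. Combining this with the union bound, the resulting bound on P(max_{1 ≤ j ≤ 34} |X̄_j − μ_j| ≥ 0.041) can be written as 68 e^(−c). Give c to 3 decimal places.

Union bound over the 34 events: P(max_{1 ≤ j ≤ 34} |X̄_j − μ_j| ≥ 0.041) ≤ 34·2·exp(−2nε²) = 68 exp(−2·3773·0.041²).
So c = 2·3773·0.041² = 12.6848.

12.685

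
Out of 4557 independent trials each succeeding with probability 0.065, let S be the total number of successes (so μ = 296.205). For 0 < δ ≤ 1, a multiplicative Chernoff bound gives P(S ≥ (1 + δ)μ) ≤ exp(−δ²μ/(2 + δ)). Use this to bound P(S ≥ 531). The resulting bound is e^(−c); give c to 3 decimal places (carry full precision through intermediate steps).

Write 531 = (1 + δ)μ, so δ = 531/296.205 − 1 = 0.7926774…
Then the exponent is δ²μ/(2 + δ) = (531 − μ)² / (μ·(2 + δ)) = 66.644534.

66.645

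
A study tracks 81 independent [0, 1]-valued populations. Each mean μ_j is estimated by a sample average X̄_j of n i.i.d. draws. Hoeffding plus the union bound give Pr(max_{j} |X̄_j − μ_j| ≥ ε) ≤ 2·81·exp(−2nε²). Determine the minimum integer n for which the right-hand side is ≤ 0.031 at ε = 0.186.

Need 2·81·exp(−2nε²) ≤ 0.031, i.e. exp(−2nε²) ≤ 0.031/162.
So 2nε² ≥ ln(162/0.031) = 8.561364.
Hence n ≥ 8.561364/(2·0.186²) = 123.733.
The smallest integer n is 124.

124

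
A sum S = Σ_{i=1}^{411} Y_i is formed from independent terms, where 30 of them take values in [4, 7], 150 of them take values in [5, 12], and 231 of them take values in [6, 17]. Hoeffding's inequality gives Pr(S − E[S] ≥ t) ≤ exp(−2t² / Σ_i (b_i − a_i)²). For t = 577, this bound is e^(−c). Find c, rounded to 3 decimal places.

18.719

Σ(b_i − a_i)² = 30·3² + 150·7² + 231·11² = 35571.
c = 2t² / 35571 = 2·577² / 35571 = 18.7191.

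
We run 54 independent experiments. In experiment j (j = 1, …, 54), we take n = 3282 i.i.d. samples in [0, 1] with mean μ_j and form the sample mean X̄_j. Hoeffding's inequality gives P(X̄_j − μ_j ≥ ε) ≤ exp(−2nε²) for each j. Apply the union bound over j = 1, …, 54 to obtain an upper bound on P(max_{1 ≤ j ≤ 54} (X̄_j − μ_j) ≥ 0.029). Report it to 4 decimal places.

Per-experiment Hoeffding bound: exp(−2·3282·0.029²) = exp(−5.52032) = 0.0040046.
Union bound over 54 events: 54·0.0040046 = 0.21625.

0.2162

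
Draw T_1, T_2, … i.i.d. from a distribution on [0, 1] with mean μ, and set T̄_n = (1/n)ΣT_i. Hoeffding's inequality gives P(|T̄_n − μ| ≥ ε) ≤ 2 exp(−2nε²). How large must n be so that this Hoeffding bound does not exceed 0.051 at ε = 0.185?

54

Require 2·exp(−2nε²) ≤ 0.051, i.e. 2nε² ≥ ln(2/0.051) = 3.669077.
So n ≥ 3.669077 / (2·0.185²) = 53.602.
The smallest integer n is 54.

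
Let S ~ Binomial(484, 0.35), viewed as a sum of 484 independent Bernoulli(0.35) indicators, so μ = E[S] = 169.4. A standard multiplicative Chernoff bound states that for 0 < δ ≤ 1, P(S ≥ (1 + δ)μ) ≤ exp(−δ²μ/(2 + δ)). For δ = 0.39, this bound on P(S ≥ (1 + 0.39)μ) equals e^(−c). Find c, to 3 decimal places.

10.781

c = δ²μ/(2 + δ) = 0.39²·169.4/(2 + 0.39) = 10.7806.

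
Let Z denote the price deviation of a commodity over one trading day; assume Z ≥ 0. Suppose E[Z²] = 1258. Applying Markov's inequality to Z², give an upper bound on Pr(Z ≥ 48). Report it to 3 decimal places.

Since Z ≥ 0, the event {Z ≥ 48} is the same as {Z² ≥ 2304}.
Markov's inequality applied to Z² gives Pr(Z² ≥ 2304) ≤ E[Z²]/2304 = 1258/2304 = 0.5460.

0.546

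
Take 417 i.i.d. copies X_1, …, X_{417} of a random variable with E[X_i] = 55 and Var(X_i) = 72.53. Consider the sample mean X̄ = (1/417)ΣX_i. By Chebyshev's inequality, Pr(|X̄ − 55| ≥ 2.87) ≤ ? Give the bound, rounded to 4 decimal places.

Var(X̄) = Var(X_i)/n = 72.53/417 = 0.17393.
Chebyshev: Pr(|X̄ − 55| ≥ 2.87) ≤ Var(X̄)/(2.87)² = 72.53/(417·2.87²) = 0.0211.

0.0211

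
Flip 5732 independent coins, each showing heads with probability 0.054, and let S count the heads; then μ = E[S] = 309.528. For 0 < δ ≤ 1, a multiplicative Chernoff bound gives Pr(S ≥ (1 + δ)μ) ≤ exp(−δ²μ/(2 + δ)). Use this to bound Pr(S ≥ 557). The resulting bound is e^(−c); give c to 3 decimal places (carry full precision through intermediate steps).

70.676

Write 557 = (1 + δ)μ, so δ = 557/309.528 − 1 = 0.7995141…
Then the exponent is δ²μ/(2 + δ) = (557 − μ)² / (μ·(2 + δ)) = 70.675605.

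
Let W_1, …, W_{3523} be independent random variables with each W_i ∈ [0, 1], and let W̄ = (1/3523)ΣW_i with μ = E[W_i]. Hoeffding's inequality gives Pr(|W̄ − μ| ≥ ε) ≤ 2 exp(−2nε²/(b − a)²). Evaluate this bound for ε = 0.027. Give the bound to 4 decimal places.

Exponent: 2nε²/(b − a)² = 2·3523·0.027² / 1² = 5.13653.
Bound = 2·exp(−5.13653) = 0.01176.

0.0118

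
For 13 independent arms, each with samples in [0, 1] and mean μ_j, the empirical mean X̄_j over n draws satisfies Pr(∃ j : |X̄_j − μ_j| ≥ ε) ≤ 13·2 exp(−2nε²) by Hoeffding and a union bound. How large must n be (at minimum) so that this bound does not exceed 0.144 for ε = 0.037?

Need 2·13·exp(−2nε²) ≤ 0.144, i.e. exp(−2nε²) ≤ 0.144/26.
So 2nε² ≥ ln(26/0.144) = 5.196039.
Hence n ≥ 5.196039/(2·0.037²) = 1897.750.
The smallest integer n is 1898.

1898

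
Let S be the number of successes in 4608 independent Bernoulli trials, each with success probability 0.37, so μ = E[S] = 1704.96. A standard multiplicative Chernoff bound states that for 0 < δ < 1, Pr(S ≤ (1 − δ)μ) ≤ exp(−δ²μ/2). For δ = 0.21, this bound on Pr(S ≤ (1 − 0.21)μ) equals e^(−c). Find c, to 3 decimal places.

37.594

c = δ²μ/2 = 0.21²·1704.96/2 = 37.5944.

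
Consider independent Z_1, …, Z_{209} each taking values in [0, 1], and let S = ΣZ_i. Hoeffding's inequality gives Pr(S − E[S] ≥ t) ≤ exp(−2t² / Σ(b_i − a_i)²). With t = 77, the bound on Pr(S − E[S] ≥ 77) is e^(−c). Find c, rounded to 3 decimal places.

56.737

Σ(b_i − a_i)² = 209·(1)² = 209.
c = 2t²/209 = 2·77²/209 = 56.7368.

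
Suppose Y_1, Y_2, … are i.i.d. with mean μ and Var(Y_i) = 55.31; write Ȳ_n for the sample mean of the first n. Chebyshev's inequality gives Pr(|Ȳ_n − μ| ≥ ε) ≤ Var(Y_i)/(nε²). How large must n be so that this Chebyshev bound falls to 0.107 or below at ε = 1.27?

321

Require 55.31/(n·1.27²) ≤ 0.107, i.e. n ≥ 55.31/(0.107·1.27²) = 320.488.
The smallest integer n is 321.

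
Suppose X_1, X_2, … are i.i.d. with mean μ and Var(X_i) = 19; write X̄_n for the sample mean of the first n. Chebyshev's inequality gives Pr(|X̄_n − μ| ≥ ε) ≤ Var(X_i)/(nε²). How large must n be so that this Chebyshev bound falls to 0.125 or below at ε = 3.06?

Require 19/(n·3.06²) ≤ 0.125, i.e. n ≥ 19/(0.125·3.06²) = 16.233.
The smallest integer n is 17.

17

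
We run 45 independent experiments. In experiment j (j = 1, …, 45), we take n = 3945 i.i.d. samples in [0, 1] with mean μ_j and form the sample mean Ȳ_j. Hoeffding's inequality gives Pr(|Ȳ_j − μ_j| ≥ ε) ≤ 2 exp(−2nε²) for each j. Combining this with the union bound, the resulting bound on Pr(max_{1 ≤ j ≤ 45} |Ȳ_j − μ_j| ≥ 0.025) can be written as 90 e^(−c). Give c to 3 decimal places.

4.931

Union bound over the 45 events: Pr(max_{1 ≤ j ≤ 45} |Ȳ_j − μ_j| ≥ 0.025) ≤ 45·2·exp(−2nε²) = 90 exp(−2·3945·0.025²).
So c = 2·3945·0.025² = 4.9313.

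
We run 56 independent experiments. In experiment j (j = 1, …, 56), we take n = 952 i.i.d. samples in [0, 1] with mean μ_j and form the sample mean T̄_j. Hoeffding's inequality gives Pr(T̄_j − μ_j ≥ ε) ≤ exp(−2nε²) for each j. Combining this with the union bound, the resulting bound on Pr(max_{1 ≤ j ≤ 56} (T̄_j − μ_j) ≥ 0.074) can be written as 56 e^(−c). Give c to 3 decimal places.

10.426

Union bound over the 56 events: Pr(max_{1 ≤ j ≤ 56} (T̄_j − μ_j) ≥ 0.074) ≤ 56·exp(−2nε²) = 56 exp(−2·952·0.074²).
So c = 2·952·0.074² = 10.4263.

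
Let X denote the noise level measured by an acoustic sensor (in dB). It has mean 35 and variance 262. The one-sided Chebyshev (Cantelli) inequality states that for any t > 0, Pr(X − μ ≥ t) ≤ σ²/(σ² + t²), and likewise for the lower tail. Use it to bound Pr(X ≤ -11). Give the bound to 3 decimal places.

Here σ² = 262 and t = 46, so σ² + t² = 2378.
Cantelli's bound: 262/2378 = 0.1102.

0.110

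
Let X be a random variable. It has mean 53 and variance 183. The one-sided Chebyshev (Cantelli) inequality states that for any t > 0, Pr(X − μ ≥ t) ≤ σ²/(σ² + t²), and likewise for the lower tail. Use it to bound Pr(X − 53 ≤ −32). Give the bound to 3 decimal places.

Here σ² = 183 and t = 32, so σ² + t² = 1207.
Cantelli's bound: 183/1207 = 0.1516.

0.152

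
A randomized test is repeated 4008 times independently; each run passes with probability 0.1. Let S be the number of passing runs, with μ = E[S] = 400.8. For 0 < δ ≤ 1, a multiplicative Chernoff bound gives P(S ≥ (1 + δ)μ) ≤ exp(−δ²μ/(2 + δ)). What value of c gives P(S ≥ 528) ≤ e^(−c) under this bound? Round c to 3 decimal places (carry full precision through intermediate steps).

17.420

Write 528 = (1 + δ)μ, so δ = 528/400.8 − 1 = 0.3173653…
Then the exponent is δ²μ/(2 + δ) = (528 − μ)² / (μ·(2 + δ)) = 17.420155.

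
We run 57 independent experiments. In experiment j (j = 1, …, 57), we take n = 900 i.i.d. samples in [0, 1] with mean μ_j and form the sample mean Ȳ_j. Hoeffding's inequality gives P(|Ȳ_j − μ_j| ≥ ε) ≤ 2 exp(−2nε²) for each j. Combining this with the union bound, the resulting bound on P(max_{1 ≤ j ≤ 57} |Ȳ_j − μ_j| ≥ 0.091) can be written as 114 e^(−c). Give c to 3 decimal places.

Union bound over the 57 events: P(max_{1 ≤ j ≤ 57} |Ȳ_j − μ_j| ≥ 0.091) ≤ 57·2·exp(−2nε²) = 114 exp(−2·900·0.091²).
So c = 2·900·0.091² = 14.9058.

14.906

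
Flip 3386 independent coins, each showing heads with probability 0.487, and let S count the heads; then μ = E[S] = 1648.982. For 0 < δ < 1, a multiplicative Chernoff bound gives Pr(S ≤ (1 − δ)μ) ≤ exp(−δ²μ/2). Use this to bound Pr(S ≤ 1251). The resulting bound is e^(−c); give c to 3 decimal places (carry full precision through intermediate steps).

48.027

Write 1251 = (1 − δ)μ, so δ = 1 − 1251/1648.982 = 0.2413501…
Then the exponent is δ²μ/2 = (μ − 1251)²/(2μ) = 48.026501.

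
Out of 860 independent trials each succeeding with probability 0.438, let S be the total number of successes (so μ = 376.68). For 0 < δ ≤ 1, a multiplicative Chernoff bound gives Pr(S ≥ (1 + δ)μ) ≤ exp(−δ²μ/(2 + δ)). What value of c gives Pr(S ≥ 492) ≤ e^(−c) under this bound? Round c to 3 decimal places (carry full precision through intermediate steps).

Write 492 = (1 + δ)μ, so δ = 492/376.68 − 1 = 0.3061485…
Then the exponent is δ²μ/(2 + δ) = (492 − μ)² / (μ·(2 + δ)) = 15.309092.

15.309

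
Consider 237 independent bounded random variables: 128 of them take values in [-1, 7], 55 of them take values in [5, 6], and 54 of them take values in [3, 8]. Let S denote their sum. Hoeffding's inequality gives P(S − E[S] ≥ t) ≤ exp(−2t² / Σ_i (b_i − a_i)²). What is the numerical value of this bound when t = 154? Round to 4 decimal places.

Σ(b_i − a_i)² = 128·8² + 55·1² + 54·5² = 9597.
Exponent = 2·154² / 9597 = 4.94238.
Bound = exp(−4.94238) = 0.00714.

0.0071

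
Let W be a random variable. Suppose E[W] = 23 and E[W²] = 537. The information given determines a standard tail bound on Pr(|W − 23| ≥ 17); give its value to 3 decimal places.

The first two moments determine the variance, so Chebyshev's inequality is the sharpest standard bound available.
Var(W) = E[W²] − (E[W])² = 537 − 529 = 8.
Chebyshev's inequality: Pr(|W − μ| ≥ t) ≤ Var(W)/t² = 8/289 = 0.0277.

0.028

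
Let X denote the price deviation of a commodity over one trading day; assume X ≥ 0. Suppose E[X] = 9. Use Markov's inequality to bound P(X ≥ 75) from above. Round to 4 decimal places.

Markov's inequality: for a non-negative random variable, P(X ≥ a) ≤ E[X]/a.
Here E[X] = 9 and a = 75, so the bound is 9/75 = 0.1200.

0.1200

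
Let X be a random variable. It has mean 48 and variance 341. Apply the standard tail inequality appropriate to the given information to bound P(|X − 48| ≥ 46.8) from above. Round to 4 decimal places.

0.1557

Mean and variance are known, so Chebyshev's inequality applies.
Chebyshev: P(|X − μ| ≥ t) ≤ Var(X)/t².
Bound = 341 / 2190.24 = 0.1557.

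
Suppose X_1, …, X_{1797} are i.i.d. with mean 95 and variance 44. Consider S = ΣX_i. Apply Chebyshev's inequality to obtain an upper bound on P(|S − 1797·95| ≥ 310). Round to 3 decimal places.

0.823

Var(S) = n·Var(X_i) = 1797·44 = 79068.
Chebyshev: P(|S − 1797·95| ≥ 310) ≤ Var(S)/310² = 79068/96100 = 0.8228.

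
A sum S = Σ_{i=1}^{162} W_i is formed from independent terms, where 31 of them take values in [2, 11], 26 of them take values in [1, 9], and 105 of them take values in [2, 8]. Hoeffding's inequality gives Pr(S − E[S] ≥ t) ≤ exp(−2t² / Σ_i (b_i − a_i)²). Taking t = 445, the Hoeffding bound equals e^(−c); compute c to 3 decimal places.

49.786

Σ(b_i − a_i)² = 31·9² + 26·8² + 105·6² = 7955.
c = 2t² / 7955 = 2·445² / 7955 = 49.7863.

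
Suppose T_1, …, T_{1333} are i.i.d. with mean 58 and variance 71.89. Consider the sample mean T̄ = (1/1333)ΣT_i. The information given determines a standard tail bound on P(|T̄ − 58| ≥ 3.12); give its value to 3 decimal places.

With mean and variance of each term known, Chebyshev's inequality bounds the deviation of the sum (or sample mean).
Var(T̄) = Var(T_i)/n = 71.89/1333 = 0.053931.
Chebyshev: P(|T̄ − 58| ≥ 3.12) ≤ Var(T̄)/(3.12)² = 71.89/(1333·3.12²) = 0.0055.

0.006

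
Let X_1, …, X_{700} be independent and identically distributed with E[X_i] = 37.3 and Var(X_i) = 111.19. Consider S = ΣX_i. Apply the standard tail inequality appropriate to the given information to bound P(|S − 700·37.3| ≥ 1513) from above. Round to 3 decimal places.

With mean and variance of each term known, Chebyshev's inequality bounds the deviation of the sum (or sample mean).
Var(S) = n·Var(X_i) = 700·111.19 = 77833.
Chebyshev: P(|S − 700·37.3| ≥ 1513) ≤ Var(S)/1513² = 77833/2289169 = 0.0340.

0.034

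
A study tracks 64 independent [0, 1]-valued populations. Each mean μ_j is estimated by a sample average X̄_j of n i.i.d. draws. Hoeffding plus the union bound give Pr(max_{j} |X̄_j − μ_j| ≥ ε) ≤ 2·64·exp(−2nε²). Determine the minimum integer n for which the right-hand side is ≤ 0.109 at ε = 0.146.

Need 2·64·exp(−2nε²) ≤ 0.109, i.e. exp(−2nε²) ≤ 0.109/128.
So 2nε² ≥ ln(128/0.109) = 7.068438.
Hence n ≥ 7.068438/(2·0.146²) = 165.801.
The smallest integer n is 166.

166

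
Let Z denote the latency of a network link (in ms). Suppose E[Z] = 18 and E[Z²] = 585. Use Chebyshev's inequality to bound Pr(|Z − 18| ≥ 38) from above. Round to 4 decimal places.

0.1807

Var(Z) = E[Z²] − (E[Z])² = 585 − 324 = 261.
Chebyshev's inequality: Pr(|Z − μ| ≥ t) ≤ Var(Z)/t² = 261/1444 = 0.1807.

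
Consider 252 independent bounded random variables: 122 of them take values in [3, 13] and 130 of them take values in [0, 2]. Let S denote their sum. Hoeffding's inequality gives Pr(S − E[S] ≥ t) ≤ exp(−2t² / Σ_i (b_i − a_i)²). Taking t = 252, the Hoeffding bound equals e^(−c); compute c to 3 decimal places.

9.985

Σ(b_i − a_i)² = 122·10² + 130·2² = 12720.
c = 2t² / 12720 = 2·252² / 12720 = 9.9849.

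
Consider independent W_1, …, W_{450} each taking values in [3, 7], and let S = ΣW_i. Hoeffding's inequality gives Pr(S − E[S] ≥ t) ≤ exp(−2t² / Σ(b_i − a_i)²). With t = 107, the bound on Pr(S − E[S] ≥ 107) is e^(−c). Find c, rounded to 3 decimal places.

Σ(b_i − a_i)² = 450·(4)² = 7200.
c = 2t²/7200 = 2·107²/7200 = 3.1803.

3.180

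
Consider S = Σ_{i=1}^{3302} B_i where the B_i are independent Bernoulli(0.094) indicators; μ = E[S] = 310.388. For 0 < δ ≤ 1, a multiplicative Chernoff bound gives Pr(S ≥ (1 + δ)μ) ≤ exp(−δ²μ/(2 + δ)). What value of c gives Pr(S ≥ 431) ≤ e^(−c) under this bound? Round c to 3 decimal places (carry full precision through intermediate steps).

Write 431 = (1 + δ)μ, so δ = 431/310.388 − 1 = 0.3885846…
Then the exponent is δ²μ/(2 + δ) = (431 − μ)² / (μ·(2 + δ)) = 19.621648.

19.622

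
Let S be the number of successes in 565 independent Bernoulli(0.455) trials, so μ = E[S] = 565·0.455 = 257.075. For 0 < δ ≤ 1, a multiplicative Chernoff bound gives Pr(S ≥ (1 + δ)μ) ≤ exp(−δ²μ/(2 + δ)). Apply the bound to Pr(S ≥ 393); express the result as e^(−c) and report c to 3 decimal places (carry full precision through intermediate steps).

28.421

Write 393 = (1 + δ)μ, so δ = 393/257.075 − 1 = 0.5287367…
Then the exponent is δ²μ/(2 + δ) = (393 − μ)² / (μ·(2 + δ)) = 28.420729.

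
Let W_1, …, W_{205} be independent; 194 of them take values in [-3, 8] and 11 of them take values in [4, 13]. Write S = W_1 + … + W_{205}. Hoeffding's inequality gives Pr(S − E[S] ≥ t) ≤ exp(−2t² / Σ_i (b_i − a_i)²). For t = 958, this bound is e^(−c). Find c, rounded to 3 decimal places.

Σ(b_i − a_i)² = 194·11² + 11·9² = 24365.
c = 2t² / 24365 = 2·958² / 24365 = 75.3346.

75.335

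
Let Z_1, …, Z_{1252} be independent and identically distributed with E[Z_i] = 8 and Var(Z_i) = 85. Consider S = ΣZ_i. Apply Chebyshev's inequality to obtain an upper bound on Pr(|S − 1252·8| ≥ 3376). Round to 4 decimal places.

Var(S) = n·Var(Z_i) = 1252·85 = 106420.
Chebyshev: Pr(|S − 1252·8| ≥ 3376) ≤ Var(S)/3376² = 106420/11397376 = 0.0093.

0.0093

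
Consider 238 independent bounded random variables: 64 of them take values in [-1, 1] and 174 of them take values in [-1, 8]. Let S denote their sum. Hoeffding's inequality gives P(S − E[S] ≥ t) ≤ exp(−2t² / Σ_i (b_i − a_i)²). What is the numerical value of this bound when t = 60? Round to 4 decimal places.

0.6055

Σ(b_i − a_i)² = 64·2² + 174·9² = 14350.
Exponent = 2·60² / 14350 = 0.50174.
Bound = exp(−0.50174) = 0.60547.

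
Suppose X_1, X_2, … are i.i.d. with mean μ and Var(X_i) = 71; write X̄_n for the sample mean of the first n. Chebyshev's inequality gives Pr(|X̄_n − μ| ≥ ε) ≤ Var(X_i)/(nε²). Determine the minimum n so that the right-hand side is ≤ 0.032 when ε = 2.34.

Require 71/(n·2.34²) ≤ 0.032, i.e. n ≥ 71/(0.032·2.34²) = 405.207.
The smallest integer n is 406.

406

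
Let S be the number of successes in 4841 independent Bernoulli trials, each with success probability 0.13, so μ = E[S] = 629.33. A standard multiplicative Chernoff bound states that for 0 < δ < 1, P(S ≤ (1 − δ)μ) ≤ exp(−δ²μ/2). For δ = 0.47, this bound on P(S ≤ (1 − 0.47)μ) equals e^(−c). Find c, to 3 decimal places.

c = δ²μ/2 = 0.47²·629.33/2 = 69.5095.

69.509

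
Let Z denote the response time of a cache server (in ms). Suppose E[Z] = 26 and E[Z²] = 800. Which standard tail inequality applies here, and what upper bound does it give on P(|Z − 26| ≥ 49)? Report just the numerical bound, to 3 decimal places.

The first two moments determine the variance, so Chebyshev's inequality is the sharpest standard bound available.
Var(Z) = E[Z²] − (E[Z])² = 800 − 676 = 124.
Chebyshev's inequality: P(|Z − μ| ≥ t) ≤ Var(Z)/t² = 124/2401 = 0.0516.

0.052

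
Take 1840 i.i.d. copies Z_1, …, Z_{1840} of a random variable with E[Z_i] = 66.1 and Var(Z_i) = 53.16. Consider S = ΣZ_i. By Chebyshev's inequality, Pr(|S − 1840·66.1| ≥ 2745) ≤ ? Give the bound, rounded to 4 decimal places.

0.0130

Var(S) = n·Var(Z_i) = 1840·53.16 = 97814.4.
Chebyshev: Pr(|S − 1840·66.1| ≥ 2745) ≤ Var(S)/2745² = 97814.4/7535025 = 0.0130.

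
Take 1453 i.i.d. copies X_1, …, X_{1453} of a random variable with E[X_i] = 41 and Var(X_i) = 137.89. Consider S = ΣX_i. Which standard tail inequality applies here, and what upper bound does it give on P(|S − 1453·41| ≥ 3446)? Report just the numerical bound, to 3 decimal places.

With mean and variance of each term known, Chebyshev's inequality bounds the deviation of the sum (or sample mean).
Var(S) = n·Var(X_i) = 1453·137.89 = 200354.17.
Chebyshev: P(|S − 1453·41| ≥ 3446) ≤ Var(S)/3446² = 200354.17/11874916 = 0.0169.

0.017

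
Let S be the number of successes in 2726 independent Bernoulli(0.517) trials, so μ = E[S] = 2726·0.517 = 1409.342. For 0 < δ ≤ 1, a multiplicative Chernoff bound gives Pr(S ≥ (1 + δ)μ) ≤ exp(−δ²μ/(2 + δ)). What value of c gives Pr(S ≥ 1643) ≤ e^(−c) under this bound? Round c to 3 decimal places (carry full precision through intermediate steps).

17.887

Write 1643 = (1 + δ)μ, so δ = 1643/1409.342 − 1 = 0.1657923…
Then the exponent is δ²μ/(2 + δ) = (1643 − μ)² / (μ·(2 + δ)) = 17.886613.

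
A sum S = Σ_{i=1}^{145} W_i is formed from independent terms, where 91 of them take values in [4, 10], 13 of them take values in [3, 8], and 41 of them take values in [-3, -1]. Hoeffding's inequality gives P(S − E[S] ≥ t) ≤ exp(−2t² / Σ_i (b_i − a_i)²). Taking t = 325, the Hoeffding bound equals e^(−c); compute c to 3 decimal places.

56.109

Σ(b_i − a_i)² = 91·6² + 13·5² + 41·2² = 3765.
c = 2t² / 3765 = 2·325² / 3765 = 56.1089.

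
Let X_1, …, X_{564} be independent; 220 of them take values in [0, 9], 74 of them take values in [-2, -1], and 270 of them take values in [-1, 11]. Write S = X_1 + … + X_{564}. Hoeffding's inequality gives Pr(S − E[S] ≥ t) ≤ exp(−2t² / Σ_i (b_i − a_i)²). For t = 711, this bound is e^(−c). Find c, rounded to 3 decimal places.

Σ(b_i − a_i)² = 220·9² + 74·1² + 270·12² = 56774.
c = 2t² / 56774 = 2·711² / 56774 = 17.8082.

17.808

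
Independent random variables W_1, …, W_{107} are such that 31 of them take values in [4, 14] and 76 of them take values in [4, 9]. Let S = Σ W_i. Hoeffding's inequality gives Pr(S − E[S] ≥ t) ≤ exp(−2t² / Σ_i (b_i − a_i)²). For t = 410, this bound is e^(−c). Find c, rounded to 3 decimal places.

67.240

Σ(b_i − a_i)² = 31·10² + 76·5² = 5000.
c = 2t² / 5000 = 2·410² / 5000 = 67.2400.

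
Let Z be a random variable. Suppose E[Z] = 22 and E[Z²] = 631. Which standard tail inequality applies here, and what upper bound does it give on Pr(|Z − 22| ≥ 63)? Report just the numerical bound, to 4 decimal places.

0.0370

The first two moments determine the variance, so Chebyshev's inequality is the sharpest standard bound available.
Var(Z) = E[Z²] − (E[Z])² = 631 − 484 = 147.
Chebyshev's inequality: Pr(|Z − μ| ≥ t) ≤ Var(Z)/t² = 147/3969 = 0.0370.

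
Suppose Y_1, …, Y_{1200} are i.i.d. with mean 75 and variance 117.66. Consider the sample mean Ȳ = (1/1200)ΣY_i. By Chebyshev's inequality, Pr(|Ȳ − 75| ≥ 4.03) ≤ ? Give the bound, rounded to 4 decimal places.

0.0060

Var(Ȳ) = Var(Y_i)/n = 117.66/1200 = 0.09805.
Chebyshev: Pr(|Ȳ − 75| ≥ 4.03) ≤ Var(Ȳ)/(4.03)² = 117.66/(1200·4.03²) = 0.0060.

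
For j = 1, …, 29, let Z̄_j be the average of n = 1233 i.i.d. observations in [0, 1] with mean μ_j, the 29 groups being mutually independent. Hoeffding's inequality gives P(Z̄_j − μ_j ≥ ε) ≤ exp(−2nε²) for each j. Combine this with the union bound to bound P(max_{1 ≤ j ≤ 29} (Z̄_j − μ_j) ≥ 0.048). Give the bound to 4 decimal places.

Per-experiment Hoeffding bound: exp(−2·1233·0.048²) = exp(−5.68166) = 0.0034079.
Union bound over 29 events: 29·0.0034079 = 0.09883.

0.0988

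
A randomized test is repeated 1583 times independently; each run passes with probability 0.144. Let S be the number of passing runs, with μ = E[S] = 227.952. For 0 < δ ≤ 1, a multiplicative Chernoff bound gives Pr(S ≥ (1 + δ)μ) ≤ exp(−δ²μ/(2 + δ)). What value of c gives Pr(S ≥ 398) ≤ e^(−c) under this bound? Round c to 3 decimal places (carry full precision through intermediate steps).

46.196

Write 398 = (1 + δ)μ, so δ = 398/227.952 − 1 = 0.7459816…
Then the exponent is δ²μ/(2 + δ) = (398 − μ)² / (μ·(2 + δ)) = 46.195750.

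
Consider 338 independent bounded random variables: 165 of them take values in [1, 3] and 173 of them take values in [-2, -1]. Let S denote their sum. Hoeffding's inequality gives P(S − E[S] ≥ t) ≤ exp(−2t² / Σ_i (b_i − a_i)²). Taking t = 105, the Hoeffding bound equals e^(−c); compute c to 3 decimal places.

26.471

Σ(b_i − a_i)² = 165·2² + 173·1² = 833.
c = 2t² / 833 = 2·105² / 833 = 26.4706.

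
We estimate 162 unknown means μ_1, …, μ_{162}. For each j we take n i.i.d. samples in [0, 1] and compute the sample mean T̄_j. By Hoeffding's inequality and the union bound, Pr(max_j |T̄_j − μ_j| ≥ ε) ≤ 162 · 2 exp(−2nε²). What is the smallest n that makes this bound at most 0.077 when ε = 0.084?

592

Need 2·162·exp(−2nε²) ≤ 0.077, i.e. exp(−2nε²) ≤ 0.077/324.
So 2nε² ≥ ln(324/0.077) = 8.344693.
Hence n ≥ 8.344693/(2·0.084²) = 591.319.
The smallest integer n is 592.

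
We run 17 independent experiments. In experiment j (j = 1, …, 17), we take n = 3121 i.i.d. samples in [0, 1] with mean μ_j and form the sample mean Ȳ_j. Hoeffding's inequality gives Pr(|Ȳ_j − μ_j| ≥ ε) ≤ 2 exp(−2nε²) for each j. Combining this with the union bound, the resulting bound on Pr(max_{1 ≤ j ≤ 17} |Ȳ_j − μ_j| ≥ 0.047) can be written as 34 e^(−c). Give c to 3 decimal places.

13.789

Union bound over the 17 events: Pr(max_{1 ≤ j ≤ 17} |Ȳ_j − μ_j| ≥ 0.047) ≤ 17·2·exp(−2nε²) = 34 exp(−2·3121·0.047²).
So c = 2·3121·0.047² = 13.7886.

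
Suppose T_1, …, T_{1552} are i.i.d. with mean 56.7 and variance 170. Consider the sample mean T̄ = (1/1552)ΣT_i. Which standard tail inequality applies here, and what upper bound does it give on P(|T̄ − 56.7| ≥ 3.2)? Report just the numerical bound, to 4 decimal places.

With mean and variance of each term known, Chebyshev's inequality bounds the deviation of the sum (or sample mean).
Var(T̄) = Var(T_i)/n = 170/1552 = 0.10954.
Chebyshev: P(|T̄ − 56.7| ≥ 3.2) ≤ Var(T̄)/(3.2)² = 170/(1552·3.2²) = 0.0107.

0.0107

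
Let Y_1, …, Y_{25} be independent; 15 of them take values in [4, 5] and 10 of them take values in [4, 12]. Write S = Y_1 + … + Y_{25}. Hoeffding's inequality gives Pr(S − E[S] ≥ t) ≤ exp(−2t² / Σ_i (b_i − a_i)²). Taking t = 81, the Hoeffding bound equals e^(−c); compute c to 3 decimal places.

20.034

Σ(b_i − a_i)² = 15·1² + 10·8² = 655.
c = 2t² / 655 = 2·81² / 655 = 20.0336.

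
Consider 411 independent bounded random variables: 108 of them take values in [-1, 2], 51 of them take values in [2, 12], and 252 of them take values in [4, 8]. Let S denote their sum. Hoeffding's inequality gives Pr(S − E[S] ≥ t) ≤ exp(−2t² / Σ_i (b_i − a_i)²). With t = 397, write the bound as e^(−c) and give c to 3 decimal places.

Σ(b_i − a_i)² = 108·3² + 51·10² + 252·4² = 10104.
c = 2t² / 10104 = 2·397² / 10104 = 31.1973.

31.197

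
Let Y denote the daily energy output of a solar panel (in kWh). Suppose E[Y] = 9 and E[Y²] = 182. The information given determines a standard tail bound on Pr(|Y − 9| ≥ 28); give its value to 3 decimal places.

0.129

The first two moments determine the variance, so Chebyshev's inequality is the sharpest standard bound available.
Var(Y) = E[Y²] − (E[Y])² = 182 − 81 = 101.
Chebyshev's inequality: Pr(|Y − μ| ≥ t) ≤ Var(Y)/t² = 101/784 = 0.1288.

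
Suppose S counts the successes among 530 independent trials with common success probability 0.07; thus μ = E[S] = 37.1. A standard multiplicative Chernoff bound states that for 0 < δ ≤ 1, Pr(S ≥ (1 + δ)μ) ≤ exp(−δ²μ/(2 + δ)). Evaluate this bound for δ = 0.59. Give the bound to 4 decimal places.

Exponent = δ²μ/(2 + δ) = 0.59²·37.1/2.59 = 4.9863.
Bound = exp(−4.9863) = 0.00683.

0.0068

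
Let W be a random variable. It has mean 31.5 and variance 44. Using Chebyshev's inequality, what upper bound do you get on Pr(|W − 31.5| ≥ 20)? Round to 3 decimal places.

Chebyshev: Pr(|W − μ| ≥ t) ≤ Var(W)/t².
Bound = 44 / 400 = 0.1100.

0.110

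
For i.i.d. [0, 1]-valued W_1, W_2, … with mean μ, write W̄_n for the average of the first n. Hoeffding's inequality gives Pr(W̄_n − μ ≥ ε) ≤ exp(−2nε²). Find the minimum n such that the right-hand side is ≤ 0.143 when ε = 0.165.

36

Require exp(−2nε²) ≤ 0.143, i.e. 2nε² ≥ ln(1/0.143) = 1.944911.
So n ≥ 1.944911 / (2·0.165²) = 35.719.
The smallest integer n is 36.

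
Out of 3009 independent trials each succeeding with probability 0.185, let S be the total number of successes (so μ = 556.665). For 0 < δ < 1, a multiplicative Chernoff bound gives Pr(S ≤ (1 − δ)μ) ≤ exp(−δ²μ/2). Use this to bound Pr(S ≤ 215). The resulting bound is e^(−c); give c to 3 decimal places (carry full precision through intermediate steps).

Write 215 = (1 − δ)μ, so δ = 1 − 215/556.665 = 0.6137713…
Then the exponent is δ²μ/2 = (μ − 215)²/(2μ) = 104.852085.

104.852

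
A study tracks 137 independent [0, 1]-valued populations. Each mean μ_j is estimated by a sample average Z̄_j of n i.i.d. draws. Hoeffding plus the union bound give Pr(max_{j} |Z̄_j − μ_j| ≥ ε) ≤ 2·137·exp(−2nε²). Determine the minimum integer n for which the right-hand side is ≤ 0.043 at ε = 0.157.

178

Need 2·137·exp(−2nε²) ≤ 0.043, i.e. exp(−2nε²) ≤ 0.043/274.
So 2nε² ≥ ln(274/0.043) = 8.759683.
Hence n ≥ 8.759683/(2·0.157²) = 177.688.
The smallest integer n is 178.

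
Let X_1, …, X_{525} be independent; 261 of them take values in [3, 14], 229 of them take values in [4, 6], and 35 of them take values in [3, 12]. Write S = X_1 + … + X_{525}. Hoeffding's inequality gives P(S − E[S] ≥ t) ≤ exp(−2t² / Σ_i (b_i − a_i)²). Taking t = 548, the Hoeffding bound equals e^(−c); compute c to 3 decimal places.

Σ(b_i − a_i)² = 261·11² + 229·2² + 35·9² = 35332.
c = 2t² / 35332 = 2·548² / 35332 = 16.9990.

16.999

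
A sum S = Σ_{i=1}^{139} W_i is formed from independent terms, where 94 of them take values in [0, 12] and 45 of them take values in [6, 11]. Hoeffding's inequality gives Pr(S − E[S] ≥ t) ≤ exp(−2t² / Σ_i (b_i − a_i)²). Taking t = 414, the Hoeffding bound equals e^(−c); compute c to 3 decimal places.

23.381

Σ(b_i − a_i)² = 94·12² + 45·5² = 14661.
c = 2t² / 14661 = 2·414² / 14661 = 23.3812.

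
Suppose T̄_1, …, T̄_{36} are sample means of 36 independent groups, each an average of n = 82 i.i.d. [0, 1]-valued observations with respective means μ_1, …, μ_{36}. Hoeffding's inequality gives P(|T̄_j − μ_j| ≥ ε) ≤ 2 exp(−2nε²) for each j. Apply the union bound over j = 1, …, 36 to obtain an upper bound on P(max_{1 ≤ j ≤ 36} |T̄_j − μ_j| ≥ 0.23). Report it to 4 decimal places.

Per-experiment Hoeffding bound: 2·exp(−2·82·0.23²) = 2·exp(−8.67560) = 0.0003414.
Union bound over 36 events: 36·0.0003414 = 0.01229.

0.0123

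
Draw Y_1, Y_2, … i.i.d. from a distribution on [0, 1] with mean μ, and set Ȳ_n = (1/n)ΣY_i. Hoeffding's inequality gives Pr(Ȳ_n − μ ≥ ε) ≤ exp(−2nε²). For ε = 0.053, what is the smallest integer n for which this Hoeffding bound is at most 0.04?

573

Require exp(−2nε²) ≤ 0.04, i.e. 2nε² ≥ ln(1/0.04) = 3.218876.
So n ≥ 3.218876 / (2·0.053²) = 572.958.
The smallest integer n is 573.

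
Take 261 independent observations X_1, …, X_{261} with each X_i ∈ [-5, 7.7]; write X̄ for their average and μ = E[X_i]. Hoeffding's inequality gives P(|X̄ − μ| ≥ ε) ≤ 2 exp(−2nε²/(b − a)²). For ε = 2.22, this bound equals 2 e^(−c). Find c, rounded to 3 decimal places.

c = 2nε²/(b − a)² = 2·261·2.22² / 12.7² = 15.9503.

15.950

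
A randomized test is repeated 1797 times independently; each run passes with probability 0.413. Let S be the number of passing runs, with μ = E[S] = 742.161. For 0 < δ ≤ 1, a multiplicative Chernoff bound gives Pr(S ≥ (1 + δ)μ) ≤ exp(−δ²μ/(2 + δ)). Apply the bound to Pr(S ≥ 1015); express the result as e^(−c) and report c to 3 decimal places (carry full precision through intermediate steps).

Write 1015 = (1 + δ)μ, so δ = 1015/742.161 − 1 = 0.3676278…
Then the exponent is δ²μ/(2 + δ) = (1015 − μ)² / (μ·(2 + δ)) = 42.364428.

42.364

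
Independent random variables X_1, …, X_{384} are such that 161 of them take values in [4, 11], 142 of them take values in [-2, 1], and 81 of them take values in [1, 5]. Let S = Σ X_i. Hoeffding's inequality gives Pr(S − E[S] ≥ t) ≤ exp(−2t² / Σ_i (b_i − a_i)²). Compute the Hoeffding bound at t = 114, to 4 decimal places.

Σ(b_i − a_i)² = 161·7² + 142·3² + 81·4² = 10463.
Exponent = 2·114² / 10463 = 2.48418.
Bound = exp(−2.48418) = 0.08339.

0.0834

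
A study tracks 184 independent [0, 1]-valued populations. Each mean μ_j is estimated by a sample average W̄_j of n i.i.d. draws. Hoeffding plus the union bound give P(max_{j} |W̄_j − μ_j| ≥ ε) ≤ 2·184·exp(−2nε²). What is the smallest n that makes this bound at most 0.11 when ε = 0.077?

Need 2·184·exp(−2nε²) ≤ 0.11, i.e. exp(−2nε²) ≤ 0.11/368.
So 2nε² ≥ ln(368/0.11) = 8.115358.
Hence n ≥ 8.115358/(2·0.077²) = 684.378.
The smallest integer n is 685.

685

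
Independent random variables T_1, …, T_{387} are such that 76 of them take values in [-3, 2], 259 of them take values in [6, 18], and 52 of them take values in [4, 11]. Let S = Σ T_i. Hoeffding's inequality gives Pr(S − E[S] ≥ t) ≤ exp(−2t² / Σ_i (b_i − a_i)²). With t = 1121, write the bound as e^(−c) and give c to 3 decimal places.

60.207

Σ(b_i − a_i)² = 76·5² + 259·12² + 52·7² = 41744.
c = 2t² / 41744 = 2·1121² / 41744 = 60.2070.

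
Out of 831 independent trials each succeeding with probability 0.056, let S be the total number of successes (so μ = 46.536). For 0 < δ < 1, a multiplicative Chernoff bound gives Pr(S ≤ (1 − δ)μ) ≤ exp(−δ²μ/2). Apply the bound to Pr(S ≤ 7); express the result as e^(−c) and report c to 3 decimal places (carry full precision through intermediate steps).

16.794

Write 7 = (1 − δ)μ, so δ = 1 − 7/46.536 = 0.8495788…
Then the exponent is δ²μ/2 = (μ − 7)²/(2μ) = 16.794474.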